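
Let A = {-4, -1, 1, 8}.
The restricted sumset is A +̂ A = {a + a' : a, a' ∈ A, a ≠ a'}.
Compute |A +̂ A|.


Restricted sumset: A +̂ A = {a + a' : a ∈ A, a' ∈ A, a ≠ a'}.
Equivalently, take A + A and drop any sum 2a that is achievable ONLY as a + a for a ∈ A (i.e. sums representable only with equal summands).
Enumerate pairs (a, a') with a < a' (symmetric, so each unordered pair gives one sum; this covers all a ≠ a'):
  -4 + -1 = -5
  -4 + 1 = -3
  -4 + 8 = 4
  -1 + 1 = 0
  -1 + 8 = 7
  1 + 8 = 9
Collected distinct sums: {-5, -3, 0, 4, 7, 9}
|A +̂ A| = 6
(Reference bound: |A +̂ A| ≥ 2|A| - 3 for |A| ≥ 2, with |A| = 4 giving ≥ 5.)

|A +̂ A| = 6


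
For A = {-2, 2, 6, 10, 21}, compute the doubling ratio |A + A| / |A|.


|A| = 5.
Compute A + A by enumerating all 25 pairs.
A + A = {-4, 0, 4, 8, 12, 16, 19, 20, 23, 27, 31, 42}, so |A + A| = 12.
K = |A + A| / |A| = 12/5 (already in lowest terms) ≈ 2.4000.
Reference: AP of size 5 gives K = 9/5 ≈ 1.8000; a fully generic set of size 5 gives K ≈ 3.0000.

|A| = 5, |A + A| = 12, K = 12/5.


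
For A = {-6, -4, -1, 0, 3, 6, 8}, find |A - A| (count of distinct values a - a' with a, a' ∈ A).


A - A = {a - a' : a, a' ∈ A}; |A| = 7.
Bounds: 2|A|-1 ≤ |A - A| ≤ |A|² - |A| + 1, i.e. 13 ≤ |A - A| ≤ 43.
Note: 0 ∈ A - A always (from a - a). The set is symmetric: if d ∈ A - A then -d ∈ A - A.
Enumerate nonzero differences d = a - a' with a > a' (then include -d):
Positive differences: {1, 2, 3, 4, 5, 6, 7, 8, 9, 10, 12, 14}
Full difference set: {0} ∪ (positive diffs) ∪ (negative diffs).
|A - A| = 1 + 2·12 = 25 (matches direct enumeration: 25).

|A - A| = 25


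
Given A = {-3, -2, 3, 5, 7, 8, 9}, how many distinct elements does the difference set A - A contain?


A - A = {a - a' : a, a' ∈ A}; |A| = 7.
Bounds: 2|A|-1 ≤ |A - A| ≤ |A|² - |A| + 1, i.e. 13 ≤ |A - A| ≤ 43.
Note: 0 ∈ A - A always (from a - a). The set is symmetric: if d ∈ A - A then -d ∈ A - A.
Enumerate nonzero differences d = a - a' with a > a' (then include -d):
Positive differences: {1, 2, 3, 4, 5, 6, 7, 8, 9, 10, 11, 12}
Full difference set: {0} ∪ (positive diffs) ∪ (negative diffs).
|A - A| = 1 + 2·12 = 25 (matches direct enumeration: 25).

|A - A| = 25


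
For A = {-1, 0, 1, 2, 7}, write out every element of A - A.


A - A = {a - a' : a, a' ∈ A}.
Compute a - a' for each ordered pair (a, a'):
a = -1: -1--1=0, -1-0=-1, -1-1=-2, -1-2=-3, -1-7=-8
a = 0: 0--1=1, 0-0=0, 0-1=-1, 0-2=-2, 0-7=-7
a = 1: 1--1=2, 1-0=1, 1-1=0, 1-2=-1, 1-7=-6
a = 2: 2--1=3, 2-0=2, 2-1=1, 2-2=0, 2-7=-5
a = 7: 7--1=8, 7-0=7, 7-1=6, 7-2=5, 7-7=0
Collecting distinct values (and noting 0 appears from a-a):
A - A = {-8, -7, -6, -5, -3, -2, -1, 0, 1, 2, 3, 5, 6, 7, 8}
|A - A| = 15

A - A = {-8, -7, -6, -5, -3, -2, -1, 0, 1, 2, 3, 5, 6, 7, 8}


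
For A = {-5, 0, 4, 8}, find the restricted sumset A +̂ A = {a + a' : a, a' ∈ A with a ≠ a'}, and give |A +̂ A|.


Restricted sumset: A +̂ A = {a + a' : a ∈ A, a' ∈ A, a ≠ a'}.
Equivalently, take A + A and drop any sum 2a that is achievable ONLY as a + a for a ∈ A (i.e. sums representable only with equal summands).
Enumerate pairs (a, a') with a < a' (symmetric, so each unordered pair gives one sum; this covers all a ≠ a'):
  -5 + 0 = -5
  -5 + 4 = -1
  -5 + 8 = 3
  0 + 4 = 4
  0 + 8 = 8
  4 + 8 = 12
Collected distinct sums: {-5, -1, 3, 4, 8, 12}
|A +̂ A| = 6
(Reference bound: |A +̂ A| ≥ 2|A| - 3 for |A| ≥ 2, with |A| = 4 giving ≥ 5.)

|A +̂ A| = 6


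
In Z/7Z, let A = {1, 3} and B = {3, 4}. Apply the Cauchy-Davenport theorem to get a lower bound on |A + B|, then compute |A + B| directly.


Cauchy-Davenport: |A + B| ≥ min(p, |A| + |B| - 1) for A, B nonempty in Z/pZ.
|A| = 2, |B| = 2, p = 7.
CD lower bound = min(7, 2 + 2 - 1) = min(7, 3) = 3.
Compute A + B mod 7 directly:
a = 1: 1+3=4, 1+4=5
a = 3: 3+3=6, 3+4=0
A + B = {0, 4, 5, 6}, so |A + B| = 4.
Verify: 4 ≥ 3? Yes ✓.

CD lower bound = 3, actual |A + B| = 4.


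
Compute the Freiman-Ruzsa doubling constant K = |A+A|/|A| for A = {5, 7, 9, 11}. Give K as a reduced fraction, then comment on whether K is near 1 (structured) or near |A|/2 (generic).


|A| = 4.
Compute A + A by enumerating all 16 pairs.
A + A = {10, 12, 14, 16, 18, 20, 22}, so |A + A| = 7.
K = |A + A| / |A| = 7/4 (already in lowest terms) ≈ 1.7500.
Reference: AP of size 4 gives K = 7/4 ≈ 1.7500; a fully generic set of size 4 gives K ≈ 2.5000.

|A| = 4, |A + A| = 7, K = 7/4.


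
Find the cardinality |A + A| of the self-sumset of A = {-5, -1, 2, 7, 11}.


A + A = {a + a' : a, a' ∈ A}; |A| = 5.
General bounds: 2|A| - 1 ≤ |A + A| ≤ |A|(|A|+1)/2, i.e. 9 ≤ |A + A| ≤ 15.
Lower bound 2|A|-1 is attained iff A is an arithmetic progression.
Enumerate sums a + a' for a ≤ a' (symmetric, so this suffices):
a = -5: -5+-5=-10, -5+-1=-6, -5+2=-3, -5+7=2, -5+11=6
a = -1: -1+-1=-2, -1+2=1, -1+7=6, -1+11=10
a = 2: 2+2=4, 2+7=9, 2+11=13
a = 7: 7+7=14, 7+11=18
a = 11: 11+11=22
Distinct sums: {-10, -6, -3, -2, 1, 2, 4, 6, 9, 10, 13, 14, 18, 22}
|A + A| = 14

|A + A| = 14


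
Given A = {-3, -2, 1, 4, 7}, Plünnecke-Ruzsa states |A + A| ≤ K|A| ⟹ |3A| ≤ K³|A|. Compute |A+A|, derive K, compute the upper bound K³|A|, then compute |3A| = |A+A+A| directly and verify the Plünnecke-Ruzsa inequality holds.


|A| = 5.
Step 1: Compute A + A by enumerating all 25 pairs.
A + A = {-6, -5, -4, -2, -1, 1, 2, 4, 5, 8, 11, 14}, so |A + A| = 12.
Step 2: Doubling constant K = |A + A|/|A| = 12/5 = 12/5 ≈ 2.4000.
Step 3: Plünnecke-Ruzsa gives |3A| ≤ K³·|A| = (2.4000)³ · 5 ≈ 69.1200.
Step 4: Compute 3A = A + A + A directly by enumerating all triples (a,b,c) ∈ A³; |3A| = 22.
Step 5: Check 22 ≤ 69.1200? Yes ✓.

K = 12/5, Plünnecke-Ruzsa bound K³|A| ≈ 69.1200, |3A| = 22, inequality holds.


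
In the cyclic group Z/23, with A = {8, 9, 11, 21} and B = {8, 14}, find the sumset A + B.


Work in Z/23Z: reduce every sum a + b modulo 23.
Enumerate all 8 pairs:
a = 8: 8+8=16, 8+14=22
a = 9: 9+8=17, 9+14=0
a = 11: 11+8=19, 11+14=2
a = 21: 21+8=6, 21+14=12
Distinct residues collected: {0, 2, 6, 12, 16, 17, 19, 22}
|A + B| = 8 (out of 23 total residues).

A + B = {0, 2, 6, 12, 16, 17, 19, 22}


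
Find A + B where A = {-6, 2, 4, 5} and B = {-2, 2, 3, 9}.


A + B = {a + b : a ∈ A, b ∈ B}.
Enumerate all |A|·|B| = 4·4 = 16 pairs (a, b) and collect distinct sums.
a = -6: -6+-2=-8, -6+2=-4, -6+3=-3, -6+9=3
a = 2: 2+-2=0, 2+2=4, 2+3=5, 2+9=11
a = 4: 4+-2=2, 4+2=6, 4+3=7, 4+9=13
a = 5: 5+-2=3, 5+2=7, 5+3=8, 5+9=14
Collecting distinct sums: A + B = {-8, -4, -3, 0, 2, 3, 4, 5, 6, 7, 8, 11, 13, 14}
|A + B| = 14

A + B = {-8, -4, -3, 0, 2, 3, 4, 5, 6, 7, 8, 11, 13, 14}


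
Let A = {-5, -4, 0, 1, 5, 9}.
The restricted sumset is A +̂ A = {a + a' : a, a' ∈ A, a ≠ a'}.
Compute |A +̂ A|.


Restricted sumset: A +̂ A = {a + a' : a ∈ A, a' ∈ A, a ≠ a'}.
Equivalently, take A + A and drop any sum 2a that is achievable ONLY as a + a for a ∈ A (i.e. sums representable only with equal summands).
Enumerate pairs (a, a') with a < a' (symmetric, so each unordered pair gives one sum; this covers all a ≠ a'):
  -5 + -4 = -9
  -5 + 0 = -5
  -5 + 1 = -4
  -5 + 5 = 0
  -5 + 9 = 4
  -4 + 0 = -4
  -4 + 1 = -3
  -4 + 5 = 1
  -4 + 9 = 5
  0 + 1 = 1
  0 + 5 = 5
  0 + 9 = 9
  1 + 5 = 6
  1 + 9 = 10
  5 + 9 = 14
Collected distinct sums: {-9, -5, -4, -3, 0, 1, 4, 5, 6, 9, 10, 14}
|A +̂ A| = 12
(Reference bound: |A +̂ A| ≥ 2|A| - 3 for |A| ≥ 2, with |A| = 6 giving ≥ 9.)

|A +̂ A| = 12


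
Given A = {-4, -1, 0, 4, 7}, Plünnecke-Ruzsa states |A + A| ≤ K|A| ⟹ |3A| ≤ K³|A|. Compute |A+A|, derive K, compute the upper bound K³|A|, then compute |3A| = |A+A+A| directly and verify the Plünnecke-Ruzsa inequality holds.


|A| = 5.
Step 1: Compute A + A by enumerating all 25 pairs.
A + A = {-8, -5, -4, -2, -1, 0, 3, 4, 6, 7, 8, 11, 14}, so |A + A| = 13.
Step 2: Doubling constant K = |A + A|/|A| = 13/5 = 13/5 ≈ 2.6000.
Step 3: Plünnecke-Ruzsa gives |3A| ≤ K³·|A| = (2.6000)³ · 5 ≈ 87.8800.
Step 4: Compute 3A = A + A + A directly by enumerating all triples (a,b,c) ∈ A³; |3A| = 25.
Step 5: Check 25 ≤ 87.8800? Yes ✓.

K = 13/5, Plünnecke-Ruzsa bound K³|A| ≈ 87.8800, |3A| = 25, inequality holds.


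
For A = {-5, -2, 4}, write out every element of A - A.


A - A = {a - a' : a, a' ∈ A}.
Compute a - a' for each ordered pair (a, a'):
a = -5: -5--5=0, -5--2=-3, -5-4=-9
a = -2: -2--5=3, -2--2=0, -2-4=-6
a = 4: 4--5=9, 4--2=6, 4-4=0
Collecting distinct values (and noting 0 appears from a-a):
A - A = {-9, -6, -3, 0, 3, 6, 9}
|A - A| = 7

A - A = {-9, -6, -3, 0, 3, 6, 9}


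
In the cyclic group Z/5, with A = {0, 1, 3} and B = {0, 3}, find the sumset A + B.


Work in Z/5Z: reduce every sum a + b modulo 5.
Enumerate all 6 pairs:
a = 0: 0+0=0, 0+3=3
a = 1: 1+0=1, 1+3=4
a = 3: 3+0=3, 3+3=1
Distinct residues collected: {0, 1, 3, 4}
|A + B| = 4 (out of 5 total residues).

A + B = {0, 1, 3, 4}


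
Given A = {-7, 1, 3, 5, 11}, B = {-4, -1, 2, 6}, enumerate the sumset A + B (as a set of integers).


A + B = {a + b : a ∈ A, b ∈ B}.
Enumerate all |A|·|B| = 5·4 = 20 pairs (a, b) and collect distinct sums.
a = -7: -7+-4=-11, -7+-1=-8, -7+2=-5, -7+6=-1
a = 1: 1+-4=-3, 1+-1=0, 1+2=3, 1+6=7
a = 3: 3+-4=-1, 3+-1=2, 3+2=5, 3+6=9
a = 5: 5+-4=1, 5+-1=4, 5+2=7, 5+6=11
a = 11: 11+-4=7, 11+-1=10, 11+2=13, 11+6=17
Collecting distinct sums: A + B = {-11, -8, -5, -3, -1, 0, 1, 2, 3, 4, 5, 7, 9, 10, 11, 13, 17}
|A + B| = 17

A + B = {-11, -8, -5, -3, -1, 0, 1, 2, 3, 4, 5, 7, 9, 10, 11, 13, 17}


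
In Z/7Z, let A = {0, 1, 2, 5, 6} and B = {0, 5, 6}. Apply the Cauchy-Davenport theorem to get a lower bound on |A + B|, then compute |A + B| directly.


Cauchy-Davenport: |A + B| ≥ min(p, |A| + |B| - 1) for A, B nonempty in Z/pZ.
|A| = 5, |B| = 3, p = 7.
CD lower bound = min(7, 5 + 3 - 1) = min(7, 7) = 7.
Compute A + B mod 7 directly:
a = 0: 0+0=0, 0+5=5, 0+6=6
a = 1: 1+0=1, 1+5=6, 1+6=0
a = 2: 2+0=2, 2+5=0, 2+6=1
a = 5: 5+0=5, 5+5=3, 5+6=4
a = 6: 6+0=6, 6+5=4, 6+6=5
A + B = {0, 1, 2, 3, 4, 5, 6}, so |A + B| = 7.
Verify: 7 ≥ 7? Yes ✓.

CD lower bound = 7, actual |A + B| = 7.


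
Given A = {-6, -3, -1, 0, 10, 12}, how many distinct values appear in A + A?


A + A = {a + a' : a, a' ∈ A}; |A| = 6.
General bounds: 2|A| - 1 ≤ |A + A| ≤ |A|(|A|+1)/2, i.e. 11 ≤ |A + A| ≤ 21.
Lower bound 2|A|-1 is attained iff A is an arithmetic progression.
Enumerate sums a + a' for a ≤ a' (symmetric, so this suffices):
a = -6: -6+-6=-12, -6+-3=-9, -6+-1=-7, -6+0=-6, -6+10=4, -6+12=6
a = -3: -3+-3=-6, -3+-1=-4, -3+0=-3, -3+10=7, -3+12=9
a = -1: -1+-1=-2, -1+0=-1, -1+10=9, -1+12=11
a = 0: 0+0=0, 0+10=10, 0+12=12
a = 10: 10+10=20, 10+12=22
a = 12: 12+12=24
Distinct sums: {-12, -9, -7, -6, -4, -3, -2, -1, 0, 4, 6, 7, 9, 10, 11, 12, 20, 22, 24}
|A + A| = 19

|A + A| = 19


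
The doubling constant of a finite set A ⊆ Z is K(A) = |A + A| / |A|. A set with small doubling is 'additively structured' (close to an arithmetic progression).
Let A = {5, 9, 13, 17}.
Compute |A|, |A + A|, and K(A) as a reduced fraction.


|A| = 4.
Compute A + A by enumerating all 16 pairs.
A + A = {10, 14, 18, 22, 26, 30, 34}, so |A + A| = 7.
K = |A + A| / |A| = 7/4 (already in lowest terms) ≈ 1.7500.
Reference: AP of size 4 gives K = 7/4 ≈ 1.7500; a fully generic set of size 4 gives K ≈ 2.5000.

|A| = 4, |A + A| = 7, K = 7/4.


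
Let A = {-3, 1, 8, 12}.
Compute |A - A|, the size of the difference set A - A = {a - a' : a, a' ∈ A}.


A - A = {a - a' : a, a' ∈ A}; |A| = 4.
Bounds: 2|A|-1 ≤ |A - A| ≤ |A|² - |A| + 1, i.e. 7 ≤ |A - A| ≤ 13.
Note: 0 ∈ A - A always (from a - a). The set is symmetric: if d ∈ A - A then -d ∈ A - A.
Enumerate nonzero differences d = a - a' with a > a' (then include -d):
Positive differences: {4, 7, 11, 15}
Full difference set: {0} ∪ (positive diffs) ∪ (negative diffs).
|A - A| = 1 + 2·4 = 9 (matches direct enumeration: 9).

|A - A| = 9


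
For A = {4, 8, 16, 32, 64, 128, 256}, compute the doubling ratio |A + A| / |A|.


|A| = 7.
Compute A + A by enumerating all 49 pairs.
A + A = {8, 12, 16, 20, 24, 32, 36, 40, 48, 64, 68, 72, 80, 96, 128, 132, 136, 144, 160, 192, 256, 260, 264, 272, 288, 320, 384, 512}, so |A + A| = 28.
K = |A + A| / |A| = 28/7 = 4/1 ≈ 4.0000.
Reference: AP of size 7 gives K = 13/7 ≈ 1.8571; a fully generic set of size 7 gives K ≈ 4.0000.

|A| = 7, |A + A| = 28, K = 28/7 = 4/1.


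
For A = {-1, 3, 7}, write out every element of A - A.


A - A = {a - a' : a, a' ∈ A}.
Compute a - a' for each ordered pair (a, a'):
a = -1: -1--1=0, -1-3=-4, -1-7=-8
a = 3: 3--1=4, 3-3=0, 3-7=-4
a = 7: 7--1=8, 7-3=4, 7-7=0
Collecting distinct values (and noting 0 appears from a-a):
A - A = {-8, -4, 0, 4, 8}
|A - A| = 5

A - A = {-8, -4, 0, 4, 8}


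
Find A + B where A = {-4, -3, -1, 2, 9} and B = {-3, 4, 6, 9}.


A + B = {a + b : a ∈ A, b ∈ B}.
Enumerate all |A|·|B| = 5·4 = 20 pairs (a, b) and collect distinct sums.
a = -4: -4+-3=-7, -4+4=0, -4+6=2, -4+9=5
a = -3: -3+-3=-6, -3+4=1, -3+6=3, -3+9=6
a = -1: -1+-3=-4, -1+4=3, -1+6=5, -1+9=8
a = 2: 2+-3=-1, 2+4=6, 2+6=8, 2+9=11
a = 9: 9+-3=6, 9+4=13, 9+6=15, 9+9=18
Collecting distinct sums: A + B = {-7, -6, -4, -1, 0, 1, 2, 3, 5, 6, 8, 11, 13, 15, 18}
|A + B| = 15

A + B = {-7, -6, -4, -1, 0, 1, 2, 3, 5, 6, 8, 11, 13, 15, 18}


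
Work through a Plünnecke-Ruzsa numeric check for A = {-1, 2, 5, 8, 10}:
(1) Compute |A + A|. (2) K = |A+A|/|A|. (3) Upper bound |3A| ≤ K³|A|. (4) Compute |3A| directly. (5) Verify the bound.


|A| = 5.
Step 1: Compute A + A by enumerating all 25 pairs.
A + A = {-2, 1, 4, 7, 9, 10, 12, 13, 15, 16, 18, 20}, so |A + A| = 12.
Step 2: Doubling constant K = |A + A|/|A| = 12/5 = 12/5 ≈ 2.4000.
Step 3: Plünnecke-Ruzsa gives |3A| ≤ K³·|A| = (2.4000)³ · 5 ≈ 69.1200.
Step 4: Compute 3A = A + A + A directly by enumerating all triples (a,b,c) ∈ A³; |3A| = 22.
Step 5: Check 22 ≤ 69.1200? Yes ✓.

K = 12/5, Plünnecke-Ruzsa bound K³|A| ≈ 69.1200, |3A| = 22, inequality holds.


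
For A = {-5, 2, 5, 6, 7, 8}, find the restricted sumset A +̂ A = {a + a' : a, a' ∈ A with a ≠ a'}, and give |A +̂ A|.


Restricted sumset: A +̂ A = {a + a' : a ∈ A, a' ∈ A, a ≠ a'}.
Equivalently, take A + A and drop any sum 2a that is achievable ONLY as a + a for a ∈ A (i.e. sums representable only with equal summands).
Enumerate pairs (a, a') with a < a' (symmetric, so each unordered pair gives one sum; this covers all a ≠ a'):
  -5 + 2 = -3
  -5 + 5 = 0
  -5 + 6 = 1
  -5 + 7 = 2
  -5 + 8 = 3
  2 + 5 = 7
  2 + 6 = 8
  2 + 7 = 9
  2 + 8 = 10
  5 + 6 = 11
  5 + 7 = 12
  5 + 8 = 13
  6 + 7 = 13
  6 + 8 = 14
  7 + 8 = 15
Collected distinct sums: {-3, 0, 1, 2, 3, 7, 8, 9, 10, 11, 12, 13, 14, 15}
|A +̂ A| = 14
(Reference bound: |A +̂ A| ≥ 2|A| - 3 for |A| ≥ 2, with |A| = 6 giving ≥ 9.)

|A +̂ A| = 14


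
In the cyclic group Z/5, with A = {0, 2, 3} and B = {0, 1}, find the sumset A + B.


Work in Z/5Z: reduce every sum a + b modulo 5.
Enumerate all 6 pairs:
a = 0: 0+0=0, 0+1=1
a = 2: 2+0=2, 2+1=3
a = 3: 3+0=3, 3+1=4
Distinct residues collected: {0, 1, 2, 3, 4}
|A + B| = 5 (out of 5 total residues).

A + B = {0, 1, 2, 3, 4}


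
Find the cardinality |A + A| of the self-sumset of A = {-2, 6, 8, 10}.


A + A = {a + a' : a, a' ∈ A}; |A| = 4.
General bounds: 2|A| - 1 ≤ |A + A| ≤ |A|(|A|+1)/2, i.e. 7 ≤ |A + A| ≤ 10.
Lower bound 2|A|-1 is attained iff A is an arithmetic progression.
Enumerate sums a + a' for a ≤ a' (symmetric, so this suffices):
a = -2: -2+-2=-4, -2+6=4, -2+8=6, -2+10=8
a = 6: 6+6=12, 6+8=14, 6+10=16
a = 8: 8+8=16, 8+10=18
a = 10: 10+10=20
Distinct sums: {-4, 4, 6, 8, 12, 14, 16, 18, 20}
|A + A| = 9

|A + A| = 9


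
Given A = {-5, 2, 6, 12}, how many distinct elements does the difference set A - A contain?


A - A = {a - a' : a, a' ∈ A}; |A| = 4.
Bounds: 2|A|-1 ≤ |A - A| ≤ |A|² - |A| + 1, i.e. 7 ≤ |A - A| ≤ 13.
Note: 0 ∈ A - A always (from a - a). The set is symmetric: if d ∈ A - A then -d ∈ A - A.
Enumerate nonzero differences d = a - a' with a > a' (then include -d):
Positive differences: {4, 6, 7, 10, 11, 17}
Full difference set: {0} ∪ (positive diffs) ∪ (negative diffs).
|A - A| = 1 + 2·6 = 13 (matches direct enumeration: 13).

|A - A| = 13


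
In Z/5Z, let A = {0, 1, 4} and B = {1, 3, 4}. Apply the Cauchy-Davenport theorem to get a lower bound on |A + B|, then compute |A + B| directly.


Cauchy-Davenport: |A + B| ≥ min(p, |A| + |B| - 1) for A, B nonempty in Z/pZ.
|A| = 3, |B| = 3, p = 5.
CD lower bound = min(5, 3 + 3 - 1) = min(5, 5) = 5.
Compute A + B mod 5 directly:
a = 0: 0+1=1, 0+3=3, 0+4=4
a = 1: 1+1=2, 1+3=4, 1+4=0
a = 4: 4+1=0, 4+3=2, 4+4=3
A + B = {0, 1, 2, 3, 4}, so |A + B| = 5.
Verify: 5 ≥ 5? Yes ✓.

CD lower bound = 5, actual |A + B| = 5.


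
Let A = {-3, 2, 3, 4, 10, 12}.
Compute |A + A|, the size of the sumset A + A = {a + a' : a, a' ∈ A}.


A + A = {a + a' : a, a' ∈ A}; |A| = 6.
General bounds: 2|A| - 1 ≤ |A + A| ≤ |A|(|A|+1)/2, i.e. 11 ≤ |A + A| ≤ 21.
Lower bound 2|A|-1 is attained iff A is an arithmetic progression.
Enumerate sums a + a' for a ≤ a' (symmetric, so this suffices):
a = -3: -3+-3=-6, -3+2=-1, -3+3=0, -3+4=1, -3+10=7, -3+12=9
a = 2: 2+2=4, 2+3=5, 2+4=6, 2+10=12, 2+12=14
a = 3: 3+3=6, 3+4=7, 3+10=13, 3+12=15
a = 4: 4+4=8, 4+10=14, 4+12=16
a = 10: 10+10=20, 10+12=22
a = 12: 12+12=24
Distinct sums: {-6, -1, 0, 1, 4, 5, 6, 7, 8, 9, 12, 13, 14, 15, 16, 20, 22, 24}
|A + A| = 18

|A + A| = 18


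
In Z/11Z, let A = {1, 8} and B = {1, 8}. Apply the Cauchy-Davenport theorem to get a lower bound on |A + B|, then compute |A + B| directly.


Cauchy-Davenport: |A + B| ≥ min(p, |A| + |B| - 1) for A, B nonempty in Z/pZ.
|A| = 2, |B| = 2, p = 11.
CD lower bound = min(11, 2 + 2 - 1) = min(11, 3) = 3.
Compute A + B mod 11 directly:
a = 1: 1+1=2, 1+8=9
a = 8: 8+1=9, 8+8=5
A + B = {2, 5, 9}, so |A + B| = 3.
Verify: 3 ≥ 3? Yes ✓.

CD lower bound = 3, actual |A + B| = 3.


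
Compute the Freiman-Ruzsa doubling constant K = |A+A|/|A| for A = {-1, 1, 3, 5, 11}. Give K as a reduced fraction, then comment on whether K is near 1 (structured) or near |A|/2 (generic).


|A| = 5.
Compute A + A by enumerating all 25 pairs.
A + A = {-2, 0, 2, 4, 6, 8, 10, 12, 14, 16, 22}, so |A + A| = 11.
K = |A + A| / |A| = 11/5 (already in lowest terms) ≈ 2.2000.
Reference: AP of size 5 gives K = 9/5 ≈ 1.8000; a fully generic set of size 5 gives K ≈ 3.0000.

|A| = 5, |A + A| = 11, K = 11/5.


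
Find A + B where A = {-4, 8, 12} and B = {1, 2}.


A + B = {a + b : a ∈ A, b ∈ B}.
Enumerate all |A|·|B| = 3·2 = 6 pairs (a, b) and collect distinct sums.
a = -4: -4+1=-3, -4+2=-2
a = 8: 8+1=9, 8+2=10
a = 12: 12+1=13, 12+2=14
Collecting distinct sums: A + B = {-3, -2, 9, 10, 13, 14}
|A + B| = 6

A + B = {-3, -2, 9, 10, 13, 14}


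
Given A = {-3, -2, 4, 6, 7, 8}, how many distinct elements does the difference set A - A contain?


A - A = {a - a' : a, a' ∈ A}; |A| = 6.
Bounds: 2|A|-1 ≤ |A - A| ≤ |A|² - |A| + 1, i.e. 11 ≤ |A - A| ≤ 31.
Note: 0 ∈ A - A always (from a - a). The set is symmetric: if d ∈ A - A then -d ∈ A - A.
Enumerate nonzero differences d = a - a' with a > a' (then include -d):
Positive differences: {1, 2, 3, 4, 6, 7, 8, 9, 10, 11}
Full difference set: {0} ∪ (positive diffs) ∪ (negative diffs).
|A - A| = 1 + 2·10 = 21 (matches direct enumeration: 21).

|A - A| = 21


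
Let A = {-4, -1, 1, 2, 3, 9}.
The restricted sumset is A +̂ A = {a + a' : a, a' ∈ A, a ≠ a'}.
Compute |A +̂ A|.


Restricted sumset: A +̂ A = {a + a' : a ∈ A, a' ∈ A, a ≠ a'}.
Equivalently, take A + A and drop any sum 2a that is achievable ONLY as a + a for a ∈ A (i.e. sums representable only with equal summands).
Enumerate pairs (a, a') with a < a' (symmetric, so each unordered pair gives one sum; this covers all a ≠ a'):
  -4 + -1 = -5
  -4 + 1 = -3
  -4 + 2 = -2
  -4 + 3 = -1
  -4 + 9 = 5
  -1 + 1 = 0
  -1 + 2 = 1
  -1 + 3 = 2
  -1 + 9 = 8
  1 + 2 = 3
  1 + 3 = 4
  1 + 9 = 10
  2 + 3 = 5
  2 + 9 = 11
  3 + 9 = 12
Collected distinct sums: {-5, -3, -2, -1, 0, 1, 2, 3, 4, 5, 8, 10, 11, 12}
|A +̂ A| = 14
(Reference bound: |A +̂ A| ≥ 2|A| - 3 for |A| ≥ 2, with |A| = 6 giving ≥ 9.)

|A +̂ A| = 14


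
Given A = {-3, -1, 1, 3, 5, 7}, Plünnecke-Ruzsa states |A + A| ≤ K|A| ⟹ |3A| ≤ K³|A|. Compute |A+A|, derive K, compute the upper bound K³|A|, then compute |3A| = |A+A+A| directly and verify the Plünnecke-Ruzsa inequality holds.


|A| = 6.
Step 1: Compute A + A by enumerating all 36 pairs.
A + A = {-6, -4, -2, 0, 2, 4, 6, 8, 10, 12, 14}, so |A + A| = 11.
Step 2: Doubling constant K = |A + A|/|A| = 11/6 = 11/6 ≈ 1.8333.
Step 3: Plünnecke-Ruzsa gives |3A| ≤ K³·|A| = (1.8333)³ · 6 ≈ 36.9722.
Step 4: Compute 3A = A + A + A directly by enumerating all triples (a,b,c) ∈ A³; |3A| = 16.
Step 5: Check 16 ≤ 36.9722? Yes ✓.

K = 11/6, Plünnecke-Ruzsa bound K³|A| ≈ 36.9722, |3A| = 16, inequality holds.


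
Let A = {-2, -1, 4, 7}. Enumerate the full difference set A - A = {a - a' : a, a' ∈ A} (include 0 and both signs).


A - A = {a - a' : a, a' ∈ A}.
Compute a - a' for each ordered pair (a, a'):
a = -2: -2--2=0, -2--1=-1, -2-4=-6, -2-7=-9
a = -1: -1--2=1, -1--1=0, -1-4=-5, -1-7=-8
a = 4: 4--2=6, 4--1=5, 4-4=0, 4-7=-3
a = 7: 7--2=9, 7--1=8, 7-4=3, 7-7=0
Collecting distinct values (and noting 0 appears from a-a):
A - A = {-9, -8, -6, -5, -3, -1, 0, 1, 3, 5, 6, 8, 9}
|A - A| = 13

A - A = {-9, -8, -6, -5, -3, -1, 0, 1, 3, 5, 6, 8, 9}


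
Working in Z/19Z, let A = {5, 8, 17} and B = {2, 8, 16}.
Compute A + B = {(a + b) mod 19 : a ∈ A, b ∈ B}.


Work in Z/19Z: reduce every sum a + b modulo 19.
Enumerate all 9 pairs:
a = 5: 5+2=7, 5+8=13, 5+16=2
a = 8: 8+2=10, 8+8=16, 8+16=5
a = 17: 17+2=0, 17+8=6, 17+16=14
Distinct residues collected: {0, 2, 5, 6, 7, 10, 13, 14, 16}
|A + B| = 9 (out of 19 total residues).

A + B = {0, 2, 5, 6, 7, 10, 13, 14, 16}


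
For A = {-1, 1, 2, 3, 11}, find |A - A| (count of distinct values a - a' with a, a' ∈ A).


A - A = {a - a' : a, a' ∈ A}; |A| = 5.
Bounds: 2|A|-1 ≤ |A - A| ≤ |A|² - |A| + 1, i.e. 9 ≤ |A - A| ≤ 21.
Note: 0 ∈ A - A always (from a - a). The set is symmetric: if d ∈ A - A then -d ∈ A - A.
Enumerate nonzero differences d = a - a' with a > a' (then include -d):
Positive differences: {1, 2, 3, 4, 8, 9, 10, 12}
Full difference set: {0} ∪ (positive diffs) ∪ (negative diffs).
|A - A| = 1 + 2·8 = 17 (matches direct enumeration: 17).

|A - A| = 17


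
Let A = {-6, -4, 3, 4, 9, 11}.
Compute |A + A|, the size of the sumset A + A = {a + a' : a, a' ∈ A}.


A + A = {a + a' : a, a' ∈ A}; |A| = 6.
General bounds: 2|A| - 1 ≤ |A + A| ≤ |A|(|A|+1)/2, i.e. 11 ≤ |A + A| ≤ 21.
Lower bound 2|A|-1 is attained iff A is an arithmetic progression.
Enumerate sums a + a' for a ≤ a' (symmetric, so this suffices):
a = -6: -6+-6=-12, -6+-4=-10, -6+3=-3, -6+4=-2, -6+9=3, -6+11=5
a = -4: -4+-4=-8, -4+3=-1, -4+4=0, -4+9=5, -4+11=7
a = 3: 3+3=6, 3+4=7, 3+9=12, 3+11=14
a = 4: 4+4=8, 4+9=13, 4+11=15
a = 9: 9+9=18, 9+11=20
a = 11: 11+11=22
Distinct sums: {-12, -10, -8, -3, -2, -1, 0, 3, 5, 6, 7, 8, 12, 13, 14, 15, 18, 20, 22}
|A + A| = 19

|A + A| = 19


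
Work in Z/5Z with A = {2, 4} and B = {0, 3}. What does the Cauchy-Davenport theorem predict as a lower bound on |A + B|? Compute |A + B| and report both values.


Cauchy-Davenport: |A + B| ≥ min(p, |A| + |B| - 1) for A, B nonempty in Z/pZ.
|A| = 2, |B| = 2, p = 5.
CD lower bound = min(5, 2 + 2 - 1) = min(5, 3) = 3.
Compute A + B mod 5 directly:
a = 2: 2+0=2, 2+3=0
a = 4: 4+0=4, 4+3=2
A + B = {0, 2, 4}, so |A + B| = 3.
Verify: 3 ≥ 3? Yes ✓.

CD lower bound = 3, actual |A + B| = 3.


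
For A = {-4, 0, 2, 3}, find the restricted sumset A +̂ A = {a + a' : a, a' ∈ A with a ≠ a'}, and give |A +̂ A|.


Restricted sumset: A +̂ A = {a + a' : a ∈ A, a' ∈ A, a ≠ a'}.
Equivalently, take A + A and drop any sum 2a that is achievable ONLY as a + a for a ∈ A (i.e. sums representable only with equal summands).
Enumerate pairs (a, a') with a < a' (symmetric, so each unordered pair gives one sum; this covers all a ≠ a'):
  -4 + 0 = -4
  -4 + 2 = -2
  -4 + 3 = -1
  0 + 2 = 2
  0 + 3 = 3
  2 + 3 = 5
Collected distinct sums: {-4, -2, -1, 2, 3, 5}
|A +̂ A| = 6
(Reference bound: |A +̂ A| ≥ 2|A| - 3 for |A| ≥ 2, with |A| = 4 giving ≥ 5.)

|A +̂ A| = 6


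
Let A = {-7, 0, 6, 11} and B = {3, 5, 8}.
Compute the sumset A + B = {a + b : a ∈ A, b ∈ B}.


A + B = {a + b : a ∈ A, b ∈ B}.
Enumerate all |A|·|B| = 4·3 = 12 pairs (a, b) and collect distinct sums.
a = -7: -7+3=-4, -7+5=-2, -7+8=1
a = 0: 0+3=3, 0+5=5, 0+8=8
a = 6: 6+3=9, 6+5=11, 6+8=14
a = 11: 11+3=14, 11+5=16, 11+8=19
Collecting distinct sums: A + B = {-4, -2, 1, 3, 5, 8, 9, 11, 14, 16, 19}
|A + B| = 11

A + B = {-4, -2, 1, 3, 5, 8, 9, 11, 14, 16, 19}


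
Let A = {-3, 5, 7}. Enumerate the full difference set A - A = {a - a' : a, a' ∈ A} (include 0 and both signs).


A - A = {a - a' : a, a' ∈ A}.
Compute a - a' for each ordered pair (a, a'):
a = -3: -3--3=0, -3-5=-8, -3-7=-10
a = 5: 5--3=8, 5-5=0, 5-7=-2
a = 7: 7--3=10, 7-5=2, 7-7=0
Collecting distinct values (and noting 0 appears from a-a):
A - A = {-10, -8, -2, 0, 2, 8, 10}
|A - A| = 7

A - A = {-10, -8, -2, 0, 2, 8, 10}


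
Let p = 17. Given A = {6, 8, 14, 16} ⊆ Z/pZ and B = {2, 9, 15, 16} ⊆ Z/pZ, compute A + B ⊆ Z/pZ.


Work in Z/17Z: reduce every sum a + b modulo 17.
Enumerate all 16 pairs:
a = 6: 6+2=8, 6+9=15, 6+15=4, 6+16=5
a = 8: 8+2=10, 8+9=0, 8+15=6, 8+16=7
a = 14: 14+2=16, 14+9=6, 14+15=12, 14+16=13
a = 16: 16+2=1, 16+9=8, 16+15=14, 16+16=15
Distinct residues collected: {0, 1, 4, 5, 6, 7, 8, 10, 12, 13, 14, 15, 16}
|A + B| = 13 (out of 17 total residues).

A + B = {0, 1, 4, 5, 6, 7, 8, 10, 12, 13, 14, 15, 16}


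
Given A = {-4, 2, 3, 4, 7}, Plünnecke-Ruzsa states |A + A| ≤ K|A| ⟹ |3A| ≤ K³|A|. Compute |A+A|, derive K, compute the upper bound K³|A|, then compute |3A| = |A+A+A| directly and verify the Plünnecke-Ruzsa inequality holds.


|A| = 5.
Step 1: Compute A + A by enumerating all 25 pairs.
A + A = {-8, -2, -1, 0, 3, 4, 5, 6, 7, 8, 9, 10, 11, 14}, so |A + A| = 14.
Step 2: Doubling constant K = |A + A|/|A| = 14/5 = 14/5 ≈ 2.8000.
Step 3: Plünnecke-Ruzsa gives |3A| ≤ K³·|A| = (2.8000)³ · 5 ≈ 109.7600.
Step 4: Compute 3A = A + A + A directly by enumerating all triples (a,b,c) ∈ A³; |3A| = 25.
Step 5: Check 25 ≤ 109.7600? Yes ✓.

K = 14/5, Plünnecke-Ruzsa bound K³|A| ≈ 109.7600, |3A| = 25, inequality holds.


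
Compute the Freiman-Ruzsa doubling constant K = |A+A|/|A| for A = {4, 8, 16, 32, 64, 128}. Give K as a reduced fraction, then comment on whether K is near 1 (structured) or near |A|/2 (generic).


|A| = 6.
Compute A + A by enumerating all 36 pairs.
A + A = {8, 12, 16, 20, 24, 32, 36, 40, 48, 64, 68, 72, 80, 96, 128, 132, 136, 144, 160, 192, 256}, so |A + A| = 21.
K = |A + A| / |A| = 21/6 = 7/2 ≈ 3.5000.
Reference: AP of size 6 gives K = 11/6 ≈ 1.8333; a fully generic set of size 6 gives K ≈ 3.5000.

|A| = 6, |A + A| = 21, K = 21/6 = 7/2.


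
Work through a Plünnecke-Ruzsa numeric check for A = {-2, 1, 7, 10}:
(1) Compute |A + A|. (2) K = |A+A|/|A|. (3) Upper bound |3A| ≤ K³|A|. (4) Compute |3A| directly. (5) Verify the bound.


|A| = 4.
Step 1: Compute A + A by enumerating all 16 pairs.
A + A = {-4, -1, 2, 5, 8, 11, 14, 17, 20}, so |A + A| = 9.
Step 2: Doubling constant K = |A + A|/|A| = 9/4 = 9/4 ≈ 2.2500.
Step 3: Plünnecke-Ruzsa gives |3A| ≤ K³·|A| = (2.2500)³ · 4 ≈ 45.5625.
Step 4: Compute 3A = A + A + A directly by enumerating all triples (a,b,c) ∈ A³; |3A| = 13.
Step 5: Check 13 ≤ 45.5625? Yes ✓.

K = 9/4, Plünnecke-Ruzsa bound K³|A| ≈ 45.5625, |3A| = 13, inequality holds.


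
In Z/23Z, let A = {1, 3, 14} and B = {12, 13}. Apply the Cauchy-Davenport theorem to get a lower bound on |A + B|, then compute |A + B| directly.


Cauchy-Davenport: |A + B| ≥ min(p, |A| + |B| - 1) for A, B nonempty in Z/pZ.
|A| = 3, |B| = 2, p = 23.
CD lower bound = min(23, 3 + 2 - 1) = min(23, 4) = 4.
Compute A + B mod 23 directly:
a = 1: 1+12=13, 1+13=14
a = 3: 3+12=15, 3+13=16
a = 14: 14+12=3, 14+13=4
A + B = {3, 4, 13, 14, 15, 16}, so |A + B| = 6.
Verify: 6 ≥ 4? Yes ✓.

CD lower bound = 4, actual |A + B| = 6.


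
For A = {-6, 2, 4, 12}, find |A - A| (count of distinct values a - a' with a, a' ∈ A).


A - A = {a - a' : a, a' ∈ A}; |A| = 4.
Bounds: 2|A|-1 ≤ |A - A| ≤ |A|² - |A| + 1, i.e. 7 ≤ |A - A| ≤ 13.
Note: 0 ∈ A - A always (from a - a). The set is symmetric: if d ∈ A - A then -d ∈ A - A.
Enumerate nonzero differences d = a - a' with a > a' (then include -d):
Positive differences: {2, 8, 10, 18}
Full difference set: {0} ∪ (positive diffs) ∪ (negative diffs).
|A - A| = 1 + 2·4 = 9 (matches direct enumeration: 9).

|A - A| = 9


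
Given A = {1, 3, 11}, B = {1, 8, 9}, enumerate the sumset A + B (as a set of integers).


A + B = {a + b : a ∈ A, b ∈ B}.
Enumerate all |A|·|B| = 3·3 = 9 pairs (a, b) and collect distinct sums.
a = 1: 1+1=2, 1+8=9, 1+9=10
a = 3: 3+1=4, 3+8=11, 3+9=12
a = 11: 11+1=12, 11+8=19, 11+9=20
Collecting distinct sums: A + B = {2, 4, 9, 10, 11, 12, 19, 20}
|A + B| = 8

A + B = {2, 4, 9, 10, 11, 12, 19, 20}


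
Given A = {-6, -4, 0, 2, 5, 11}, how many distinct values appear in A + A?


A + A = {a + a' : a, a' ∈ A}; |A| = 6.
General bounds: 2|A| - 1 ≤ |A + A| ≤ |A|(|A|+1)/2, i.e. 11 ≤ |A + A| ≤ 21.
Lower bound 2|A|-1 is attained iff A is an arithmetic progression.
Enumerate sums a + a' for a ≤ a' (symmetric, so this suffices):
a = -6: -6+-6=-12, -6+-4=-10, -6+0=-6, -6+2=-4, -6+5=-1, -6+11=5
a = -4: -4+-4=-8, -4+0=-4, -4+2=-2, -4+5=1, -4+11=7
a = 0: 0+0=0, 0+2=2, 0+5=5, 0+11=11
a = 2: 2+2=4, 2+5=7, 2+11=13
a = 5: 5+5=10, 5+11=16
a = 11: 11+11=22
Distinct sums: {-12, -10, -8, -6, -4, -2, -1, 0, 1, 2, 4, 5, 7, 10, 11, 13, 16, 22}
|A + A| = 18

|A + A| = 18


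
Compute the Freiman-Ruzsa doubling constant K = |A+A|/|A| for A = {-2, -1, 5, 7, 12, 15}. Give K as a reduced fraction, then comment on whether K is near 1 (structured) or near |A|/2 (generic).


|A| = 6.
Compute A + A by enumerating all 36 pairs.
A + A = {-4, -3, -2, 3, 4, 5, 6, 10, 11, 12, 13, 14, 17, 19, 20, 22, 24, 27, 30}, so |A + A| = 19.
K = |A + A| / |A| = 19/6 (already in lowest terms) ≈ 3.1667.
Reference: AP of size 6 gives K = 11/6 ≈ 1.8333; a fully generic set of size 6 gives K ≈ 3.5000.

|A| = 6, |A + A| = 19, K = 19/6.


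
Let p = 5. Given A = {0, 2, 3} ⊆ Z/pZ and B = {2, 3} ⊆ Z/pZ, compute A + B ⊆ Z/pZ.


Work in Z/5Z: reduce every sum a + b modulo 5.
Enumerate all 6 pairs:
a = 0: 0+2=2, 0+3=3
a = 2: 2+2=4, 2+3=0
a = 3: 3+2=0, 3+3=1
Distinct residues collected: {0, 1, 2, 3, 4}
|A + B| = 5 (out of 5 total residues).

A + B = {0, 1, 2, 3, 4}


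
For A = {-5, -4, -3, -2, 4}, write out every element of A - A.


A - A = {a - a' : a, a' ∈ A}.
Compute a - a' for each ordered pair (a, a'):
a = -5: -5--5=0, -5--4=-1, -5--3=-2, -5--2=-3, -5-4=-9
a = -4: -4--5=1, -4--4=0, -4--3=-1, -4--2=-2, -4-4=-8
a = -3: -3--5=2, -3--4=1, -3--3=0, -3--2=-1, -3-4=-7
a = -2: -2--5=3, -2--4=2, -2--3=1, -2--2=0, -2-4=-6
a = 4: 4--5=9, 4--4=8, 4--3=7, 4--2=6, 4-4=0
Collecting distinct values (and noting 0 appears from a-a):
A - A = {-9, -8, -7, -6, -3, -2, -1, 0, 1, 2, 3, 6, 7, 8, 9}
|A - A| = 15

A - A = {-9, -8, -7, -6, -3, -2, -1, 0, 1, 2, 3, 6, 7, 8, 9}


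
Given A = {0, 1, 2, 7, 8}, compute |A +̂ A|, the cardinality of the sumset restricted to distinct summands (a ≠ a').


Restricted sumset: A +̂ A = {a + a' : a ∈ A, a' ∈ A, a ≠ a'}.
Equivalently, take A + A and drop any sum 2a that is achievable ONLY as a + a for a ∈ A (i.e. sums representable only with equal summands).
Enumerate pairs (a, a') with a < a' (symmetric, so each unordered pair gives one sum; this covers all a ≠ a'):
  0 + 1 = 1
  0 + 2 = 2
  0 + 7 = 7
  0 + 8 = 8
  1 + 2 = 3
  1 + 7 = 8
  1 + 8 = 9
  2 + 7 = 9
  2 + 8 = 10
  7 + 8 = 15
Collected distinct sums: {1, 2, 3, 7, 8, 9, 10, 15}
|A +̂ A| = 8
(Reference bound: |A +̂ A| ≥ 2|A| - 3 for |A| ≥ 2, with |A| = 5 giving ≥ 7.)

|A +̂ A| = 8


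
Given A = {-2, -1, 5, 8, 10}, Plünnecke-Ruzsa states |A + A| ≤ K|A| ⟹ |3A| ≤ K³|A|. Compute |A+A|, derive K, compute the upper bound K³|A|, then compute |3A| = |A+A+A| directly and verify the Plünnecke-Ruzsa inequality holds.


|A| = 5.
Step 1: Compute A + A by enumerating all 25 pairs.
A + A = {-4, -3, -2, 3, 4, 6, 7, 8, 9, 10, 13, 15, 16, 18, 20}, so |A + A| = 15.
Step 2: Doubling constant K = |A + A|/|A| = 15/5 = 15/5 ≈ 3.0000.
Step 3: Plünnecke-Ruzsa gives |3A| ≤ K³·|A| = (3.0000)³ · 5 ≈ 135.0000.
Step 4: Compute 3A = A + A + A directly by enumerating all triples (a,b,c) ∈ A³; |3A| = 30.
Step 5: Check 30 ≤ 135.0000? Yes ✓.

K = 15/5, Plünnecke-Ruzsa bound K³|A| ≈ 135.0000, |3A| = 30, inequality holds.


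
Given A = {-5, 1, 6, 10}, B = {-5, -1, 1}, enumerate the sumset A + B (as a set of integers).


A + B = {a + b : a ∈ A, b ∈ B}.
Enumerate all |A|·|B| = 4·3 = 12 pairs (a, b) and collect distinct sums.
a = -5: -5+-5=-10, -5+-1=-6, -5+1=-4
a = 1: 1+-5=-4, 1+-1=0, 1+1=2
a = 6: 6+-5=1, 6+-1=5, 6+1=7
a = 10: 10+-5=5, 10+-1=9, 10+1=11
Collecting distinct sums: A + B = {-10, -6, -4, 0, 1, 2, 5, 7, 9, 11}
|A + B| = 10

A + B = {-10, -6, -4, 0, 1, 2, 5, 7, 9, 11}


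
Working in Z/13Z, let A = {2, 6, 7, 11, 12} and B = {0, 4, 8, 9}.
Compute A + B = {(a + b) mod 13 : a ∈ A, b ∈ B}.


Work in Z/13Z: reduce every sum a + b modulo 13.
Enumerate all 20 pairs:
a = 2: 2+0=2, 2+4=6, 2+8=10, 2+9=11
a = 6: 6+0=6, 6+4=10, 6+8=1, 6+9=2
a = 7: 7+0=7, 7+4=11, 7+8=2, 7+9=3
a = 11: 11+0=11, 11+4=2, 11+8=6, 11+9=7
a = 12: 12+0=12, 12+4=3, 12+8=7, 12+9=8
Distinct residues collected: {1, 2, 3, 6, 7, 8, 10, 11, 12}
|A + B| = 9 (out of 13 total residues).

A + B = {1, 2, 3, 6, 7, 8, 10, 11, 12}


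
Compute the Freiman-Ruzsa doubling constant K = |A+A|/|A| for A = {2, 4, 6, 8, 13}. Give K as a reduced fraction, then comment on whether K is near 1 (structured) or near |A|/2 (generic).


|A| = 5.
Compute A + A by enumerating all 25 pairs.
A + A = {4, 6, 8, 10, 12, 14, 15, 16, 17, 19, 21, 26}, so |A + A| = 12.
K = |A + A| / |A| = 12/5 (already in lowest terms) ≈ 2.4000.
Reference: AP of size 5 gives K = 9/5 ≈ 1.8000; a fully generic set of size 5 gives K ≈ 3.0000.

|A| = 5, |A + A| = 12, K = 12/5.


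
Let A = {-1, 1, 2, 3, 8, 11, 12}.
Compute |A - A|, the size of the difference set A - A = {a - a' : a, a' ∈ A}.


A - A = {a - a' : a, a' ∈ A}; |A| = 7.
Bounds: 2|A|-1 ≤ |A - A| ≤ |A|² - |A| + 1, i.e. 13 ≤ |A - A| ≤ 43.
Note: 0 ∈ A - A always (from a - a). The set is symmetric: if d ∈ A - A then -d ∈ A - A.
Enumerate nonzero differences d = a - a' with a > a' (then include -d):
Positive differences: {1, 2, 3, 4, 5, 6, 7, 8, 9, 10, 11, 12, 13}
Full difference set: {0} ∪ (positive diffs) ∪ (negative diffs).
|A - A| = 1 + 2·13 = 27 (matches direct enumeration: 27).

|A - A| = 27


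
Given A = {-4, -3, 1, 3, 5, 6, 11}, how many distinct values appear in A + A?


A + A = {a + a' : a, a' ∈ A}; |A| = 7.
General bounds: 2|A| - 1 ≤ |A + A| ≤ |A|(|A|+1)/2, i.e. 13 ≤ |A + A| ≤ 28.
Lower bound 2|A|-1 is attained iff A is an arithmetic progression.
Enumerate sums a + a' for a ≤ a' (symmetric, so this suffices):
a = -4: -4+-4=-8, -4+-3=-7, -4+1=-3, -4+3=-1, -4+5=1, -4+6=2, -4+11=7
a = -3: -3+-3=-6, -3+1=-2, -3+3=0, -3+5=2, -3+6=3, -3+11=8
a = 1: 1+1=2, 1+3=4, 1+5=6, 1+6=7, 1+11=12
a = 3: 3+3=6, 3+5=8, 3+6=9, 3+11=14
a = 5: 5+5=10, 5+6=11, 5+11=16
a = 6: 6+6=12, 6+11=17
a = 11: 11+11=22
Distinct sums: {-8, -7, -6, -3, -2, -1, 0, 1, 2, 3, 4, 6, 7, 8, 9, 10, 11, 12, 14, 16, 17, 22}
|A + A| = 22

|A + A| = 22


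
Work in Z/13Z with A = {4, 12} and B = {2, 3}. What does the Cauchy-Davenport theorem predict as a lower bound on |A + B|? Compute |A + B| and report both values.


Cauchy-Davenport: |A + B| ≥ min(p, |A| + |B| - 1) for A, B nonempty in Z/pZ.
|A| = 2, |B| = 2, p = 13.
CD lower bound = min(13, 2 + 2 - 1) = min(13, 3) = 3.
Compute A + B mod 13 directly:
a = 4: 4+2=6, 4+3=7
a = 12: 12+2=1, 12+3=2
A + B = {1, 2, 6, 7}, so |A + B| = 4.
Verify: 4 ≥ 3? Yes ✓.

CD lower bound = 3, actual |A + B| = 4.


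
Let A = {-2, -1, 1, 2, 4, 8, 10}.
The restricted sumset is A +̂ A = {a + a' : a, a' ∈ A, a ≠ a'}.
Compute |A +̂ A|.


Restricted sumset: A +̂ A = {a + a' : a ∈ A, a' ∈ A, a ≠ a'}.
Equivalently, take A + A and drop any sum 2a that is achievable ONLY as a + a for a ∈ A (i.e. sums representable only with equal summands).
Enumerate pairs (a, a') with a < a' (symmetric, so each unordered pair gives one sum; this covers all a ≠ a'):
  -2 + -1 = -3
  -2 + 1 = -1
  -2 + 2 = 0
  -2 + 4 = 2
  -2 + 8 = 6
  -2 + 10 = 8
  -1 + 1 = 0
  -1 + 2 = 1
  -1 + 4 = 3
  -1 + 8 = 7
  -1 + 10 = 9
  1 + 2 = 3
  1 + 4 = 5
  1 + 8 = 9
  1 + 10 = 11
  2 + 4 = 6
  2 + 8 = 10
  2 + 10 = 12
  4 + 8 = 12
  4 + 10 = 14
  8 + 10 = 18
Collected distinct sums: {-3, -1, 0, 1, 2, 3, 5, 6, 7, 8, 9, 10, 11, 12, 14, 18}
|A +̂ A| = 16
(Reference bound: |A +̂ A| ≥ 2|A| - 3 for |A| ≥ 2, with |A| = 7 giving ≥ 11.)

|A +̂ A| = 16


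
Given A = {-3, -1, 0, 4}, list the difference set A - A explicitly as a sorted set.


A - A = {a - a' : a, a' ∈ A}.
Compute a - a' for each ordered pair (a, a'):
a = -3: -3--3=0, -3--1=-2, -3-0=-3, -3-4=-7
a = -1: -1--3=2, -1--1=0, -1-0=-1, -1-4=-5
a = 0: 0--3=3, 0--1=1, 0-0=0, 0-4=-4
a = 4: 4--3=7, 4--1=5, 4-0=4, 4-4=0
Collecting distinct values (and noting 0 appears from a-a):
A - A = {-7, -5, -4, -3, -2, -1, 0, 1, 2, 3, 4, 5, 7}
|A - A| = 13

A - A = {-7, -5, -4, -3, -2, -1, 0, 1, 2, 3, 4, 5, 7}


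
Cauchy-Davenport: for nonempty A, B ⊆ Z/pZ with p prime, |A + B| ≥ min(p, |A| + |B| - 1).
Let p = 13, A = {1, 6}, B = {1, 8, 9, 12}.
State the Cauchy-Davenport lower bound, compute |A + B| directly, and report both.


Cauchy-Davenport: |A + B| ≥ min(p, |A| + |B| - 1) for A, B nonempty in Z/pZ.
|A| = 2, |B| = 4, p = 13.
CD lower bound = min(13, 2 + 4 - 1) = min(13, 5) = 5.
Compute A + B mod 13 directly:
a = 1: 1+1=2, 1+8=9, 1+9=10, 1+12=0
a = 6: 6+1=7, 6+8=1, 6+9=2, 6+12=5
A + B = {0, 1, 2, 5, 7, 9, 10}, so |A + B| = 7.
Verify: 7 ≥ 5? Yes ✓.

CD lower bound = 5, actual |A + B| = 7.


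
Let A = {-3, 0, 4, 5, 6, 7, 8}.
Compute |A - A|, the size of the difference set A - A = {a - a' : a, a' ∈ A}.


A - A = {a - a' : a, a' ∈ A}; |A| = 7.
Bounds: 2|A|-1 ≤ |A - A| ≤ |A|² - |A| + 1, i.e. 13 ≤ |A - A| ≤ 43.
Note: 0 ∈ A - A always (from a - a). The set is symmetric: if d ∈ A - A then -d ∈ A - A.
Enumerate nonzero differences d = a - a' with a > a' (then include -d):
Positive differences: {1, 2, 3, 4, 5, 6, 7, 8, 9, 10, 11}
Full difference set: {0} ∪ (positive diffs) ∪ (negative diffs).
|A - A| = 1 + 2·11 = 23 (matches direct enumeration: 23).

|A - A| = 23


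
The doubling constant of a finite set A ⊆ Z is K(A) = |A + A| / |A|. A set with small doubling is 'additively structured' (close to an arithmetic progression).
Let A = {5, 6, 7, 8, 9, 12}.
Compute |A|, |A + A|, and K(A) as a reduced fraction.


|A| = 6.
Compute A + A by enumerating all 36 pairs.
A + A = {10, 11, 12, 13, 14, 15, 16, 17, 18, 19, 20, 21, 24}, so |A + A| = 13.
K = |A + A| / |A| = 13/6 (already in lowest terms) ≈ 2.1667.
Reference: AP of size 6 gives K = 11/6 ≈ 1.8333; a fully generic set of size 6 gives K ≈ 3.5000.

|A| = 6, |A + A| = 13, K = 13/6.


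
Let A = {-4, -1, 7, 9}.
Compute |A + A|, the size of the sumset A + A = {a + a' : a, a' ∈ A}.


A + A = {a + a' : a, a' ∈ A}; |A| = 4.
General bounds: 2|A| - 1 ≤ |A + A| ≤ |A|(|A|+1)/2, i.e. 7 ≤ |A + A| ≤ 10.
Lower bound 2|A|-1 is attained iff A is an arithmetic progression.
Enumerate sums a + a' for a ≤ a' (symmetric, so this suffices):
a = -4: -4+-4=-8, -4+-1=-5, -4+7=3, -4+9=5
a = -1: -1+-1=-2, -1+7=6, -1+9=8
a = 7: 7+7=14, 7+9=16
a = 9: 9+9=18
Distinct sums: {-8, -5, -2, 3, 5, 6, 8, 14, 16, 18}
|A + A| = 10

|A + A| = 10
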